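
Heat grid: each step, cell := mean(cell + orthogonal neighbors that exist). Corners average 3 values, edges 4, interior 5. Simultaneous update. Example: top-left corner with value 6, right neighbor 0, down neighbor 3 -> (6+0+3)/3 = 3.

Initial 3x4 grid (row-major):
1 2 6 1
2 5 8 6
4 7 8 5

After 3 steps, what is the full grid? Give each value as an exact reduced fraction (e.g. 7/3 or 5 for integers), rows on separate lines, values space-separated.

After step 1:
  5/3 7/2 17/4 13/3
  3 24/5 33/5 5
  13/3 6 7 19/3
After step 2:
  49/18 853/240 1121/240 163/36
  69/20 239/50 553/100 167/30
  40/9 83/15 389/60 55/9
After step 3:
  7003/2160 28309/7200 32909/7200 10631/2160
  4619/1200 9139/2000 32437/6000 9781/1800
  2417/540 19117/3600 5323/900 3269/540

Answer: 7003/2160 28309/7200 32909/7200 10631/2160
4619/1200 9139/2000 32437/6000 9781/1800
2417/540 19117/3600 5323/900 3269/540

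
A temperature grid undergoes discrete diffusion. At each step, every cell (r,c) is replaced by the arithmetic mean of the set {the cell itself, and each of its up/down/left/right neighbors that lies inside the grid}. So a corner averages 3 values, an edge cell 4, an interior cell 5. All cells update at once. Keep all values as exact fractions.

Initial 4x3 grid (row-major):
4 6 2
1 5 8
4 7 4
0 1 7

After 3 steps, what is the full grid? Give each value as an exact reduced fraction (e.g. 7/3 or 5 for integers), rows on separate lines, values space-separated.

Answer: 8899/2160 21199/4800 5377/1080
1711/450 576/125 35201/7200
12923/3600 12209/3000 11807/2400
6697/2160 55907/14400 781/180

Derivation:
After step 1:
  11/3 17/4 16/3
  7/2 27/5 19/4
  3 21/5 13/2
  5/3 15/4 4
After step 2:
  137/36 373/80 43/9
  467/120 221/50 1319/240
  371/120 457/100 389/80
  101/36 817/240 19/4
After step 3:
  8899/2160 21199/4800 5377/1080
  1711/450 576/125 35201/7200
  12923/3600 12209/3000 11807/2400
  6697/2160 55907/14400 781/180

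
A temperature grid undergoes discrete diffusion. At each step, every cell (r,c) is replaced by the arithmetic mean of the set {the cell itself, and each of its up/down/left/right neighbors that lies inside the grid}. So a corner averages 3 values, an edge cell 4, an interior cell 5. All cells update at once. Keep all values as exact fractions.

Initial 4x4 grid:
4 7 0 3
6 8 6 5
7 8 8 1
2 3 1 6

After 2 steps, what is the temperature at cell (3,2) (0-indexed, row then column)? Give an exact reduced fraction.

Step 1: cell (3,2) = 9/2
Step 2: cell (3,2) = 58/15
Full grid after step 2:
  50/9 257/48 1009/240 125/36
  37/6 151/25 499/100 1009/240
  57/10 557/100 53/10 973/240
  53/12 47/10 58/15 73/18

Answer: 58/15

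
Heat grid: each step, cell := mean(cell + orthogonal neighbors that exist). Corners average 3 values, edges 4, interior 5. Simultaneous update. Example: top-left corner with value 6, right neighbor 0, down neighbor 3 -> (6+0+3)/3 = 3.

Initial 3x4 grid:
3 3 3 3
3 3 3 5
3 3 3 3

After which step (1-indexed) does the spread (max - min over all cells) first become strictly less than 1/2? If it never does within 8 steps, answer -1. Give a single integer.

Answer: 3

Derivation:
Step 1: max=11/3, min=3, spread=2/3
Step 2: max=427/120, min=3, spread=67/120
Step 3: max=3677/1080, min=3, spread=437/1080
  -> spread < 1/2 first at step 3
Step 4: max=1453531/432000, min=1509/500, spread=29951/86400
Step 5: max=12879821/3888000, min=10283/3375, spread=206761/777600
Step 6: max=5121795571/1555200000, min=8265671/2700000, spread=14430763/62208000
Step 7: max=305043741689/93312000000, min=665652727/216000000, spread=139854109/746496000
Step 8: max=18218631890251/5598720000000, min=60171228977/19440000000, spread=7114543559/44789760000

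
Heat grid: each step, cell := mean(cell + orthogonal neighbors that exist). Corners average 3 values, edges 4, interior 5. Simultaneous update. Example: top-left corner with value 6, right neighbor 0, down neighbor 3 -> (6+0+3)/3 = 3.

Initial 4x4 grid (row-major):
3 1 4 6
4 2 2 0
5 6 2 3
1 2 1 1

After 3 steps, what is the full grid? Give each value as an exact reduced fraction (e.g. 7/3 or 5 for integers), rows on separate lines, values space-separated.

Answer: 1301/432 20509/7200 20693/7200 149/54
11207/3600 17911/6000 1957/750 18803/7200
11591/3600 8501/3000 14923/6000 15067/7200
3227/1080 4873/1800 3793/1800 4213/2160

Derivation:
After step 1:
  8/3 5/2 13/4 10/3
  7/2 3 2 11/4
  4 17/5 14/5 3/2
  8/3 5/2 3/2 5/3
After step 2:
  26/9 137/48 133/48 28/9
  79/24 72/25 69/25 115/48
  407/120 157/50 56/25 523/240
  55/18 151/60 127/60 14/9
After step 3:
  1301/432 20509/7200 20693/7200 149/54
  11207/3600 17911/6000 1957/750 18803/7200
  11591/3600 8501/3000 14923/6000 15067/7200
  3227/1080 4873/1800 3793/1800 4213/2160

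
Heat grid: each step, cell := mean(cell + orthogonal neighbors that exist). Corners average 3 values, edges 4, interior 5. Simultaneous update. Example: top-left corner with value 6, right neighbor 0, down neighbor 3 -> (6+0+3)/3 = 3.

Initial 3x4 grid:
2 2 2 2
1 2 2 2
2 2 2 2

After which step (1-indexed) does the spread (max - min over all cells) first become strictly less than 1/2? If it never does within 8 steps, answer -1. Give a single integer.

Answer: 1

Derivation:
Step 1: max=2, min=5/3, spread=1/3
  -> spread < 1/2 first at step 1
Step 2: max=2, min=413/240, spread=67/240
Step 3: max=2, min=3883/2160, spread=437/2160
Step 4: max=1991/1000, min=1570469/864000, spread=29951/172800
Step 5: max=6671/3375, min=14336179/7776000, spread=206761/1555200
Step 6: max=10634329/5400000, min=5764604429/3110400000, spread=14430763/124416000
Step 7: max=846347273/432000000, min=348140258311/186624000000, spread=139854109/1492992000
Step 8: max=75908771023/38880000000, min=20972408109749/11197440000000, spread=7114543559/89579520000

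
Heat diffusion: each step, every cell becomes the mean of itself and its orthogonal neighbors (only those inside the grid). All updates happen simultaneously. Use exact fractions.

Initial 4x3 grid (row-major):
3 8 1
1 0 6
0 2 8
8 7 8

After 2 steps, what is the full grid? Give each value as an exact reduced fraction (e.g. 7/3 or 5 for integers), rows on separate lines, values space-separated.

Answer: 8/3 77/20 47/12
223/80 291/100 363/80
243/80 109/25 1249/240
14/3 1339/240 239/36

Derivation:
After step 1:
  4 3 5
  1 17/5 15/4
  11/4 17/5 6
  5 25/4 23/3
After step 2:
  8/3 77/20 47/12
  223/80 291/100 363/80
  243/80 109/25 1249/240
  14/3 1339/240 239/36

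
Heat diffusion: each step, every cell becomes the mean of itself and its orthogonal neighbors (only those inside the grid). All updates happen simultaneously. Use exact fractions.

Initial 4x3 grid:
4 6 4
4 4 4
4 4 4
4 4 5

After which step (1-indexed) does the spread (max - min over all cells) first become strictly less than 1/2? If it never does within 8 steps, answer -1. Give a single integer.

Answer: 3

Derivation:
Step 1: max=14/3, min=4, spread=2/3
Step 2: max=547/120, min=4, spread=67/120
Step 3: max=9559/2160, min=587/144, spread=377/1080
  -> spread < 1/2 first at step 3
Step 4: max=1891291/432000, min=6603/1600, spread=108481/432000
Step 5: max=16898231/3888000, min=10718759/2592000, spread=328037/1555200
Step 6: max=6718194331/1555200000, min=647000021/155520000, spread=248194121/1555200000
Step 7: max=60286317821/13996800000, min=12975082013/3110400000, spread=151875901/1119744000
Step 8: max=3605333895439/839808000000, min=2343232390501/559872000000, spread=289552991/2687385600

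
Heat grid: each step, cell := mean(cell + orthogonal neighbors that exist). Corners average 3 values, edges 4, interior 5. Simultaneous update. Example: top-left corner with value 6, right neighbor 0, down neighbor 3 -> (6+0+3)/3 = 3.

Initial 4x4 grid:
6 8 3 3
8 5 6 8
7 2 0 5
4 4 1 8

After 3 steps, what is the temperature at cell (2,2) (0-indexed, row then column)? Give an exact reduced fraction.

Answer: 197/48

Derivation:
Step 1: cell (2,2) = 14/5
Step 2: cell (2,2) = 193/50
Step 3: cell (2,2) = 197/48
Full grid after step 3:
  13373/2160 5041/900 185/36 10729/2160
  41243/7200 6247/1200 28279/6000 1387/288
  11809/2400 8719/2000 197/48 31963/7200
  3137/720 1539/400 13739/3600 8863/2160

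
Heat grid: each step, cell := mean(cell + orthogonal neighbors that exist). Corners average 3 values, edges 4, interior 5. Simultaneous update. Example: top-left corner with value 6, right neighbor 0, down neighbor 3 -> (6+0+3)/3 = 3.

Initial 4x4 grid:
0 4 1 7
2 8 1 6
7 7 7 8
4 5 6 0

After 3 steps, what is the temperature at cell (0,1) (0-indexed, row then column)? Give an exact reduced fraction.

Answer: 2249/600

Derivation:
Step 1: cell (0,1) = 13/4
Step 2: cell (0,1) = 129/40
Step 3: cell (0,1) = 2249/600
Full grid after step 3:
  2473/720 2249/600 7357/1800 9661/2160
  3417/800 8803/2000 28447/6000 35083/7200
  7213/1440 6343/1200 1249/240 36907/7200
  11633/2160 3857/720 18761/3600 10963/2160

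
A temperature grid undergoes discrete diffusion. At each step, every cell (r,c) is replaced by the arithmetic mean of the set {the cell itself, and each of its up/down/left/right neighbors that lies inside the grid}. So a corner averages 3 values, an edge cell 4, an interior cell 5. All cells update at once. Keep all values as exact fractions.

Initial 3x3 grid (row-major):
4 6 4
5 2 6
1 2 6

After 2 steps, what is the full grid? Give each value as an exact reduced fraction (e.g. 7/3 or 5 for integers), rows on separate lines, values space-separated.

Answer: 4 139/30 83/18
223/60 369/100 187/40
101/36 857/240 143/36

Derivation:
After step 1:
  5 4 16/3
  3 21/5 9/2
  8/3 11/4 14/3
After step 2:
  4 139/30 83/18
  223/60 369/100 187/40
  101/36 857/240 143/36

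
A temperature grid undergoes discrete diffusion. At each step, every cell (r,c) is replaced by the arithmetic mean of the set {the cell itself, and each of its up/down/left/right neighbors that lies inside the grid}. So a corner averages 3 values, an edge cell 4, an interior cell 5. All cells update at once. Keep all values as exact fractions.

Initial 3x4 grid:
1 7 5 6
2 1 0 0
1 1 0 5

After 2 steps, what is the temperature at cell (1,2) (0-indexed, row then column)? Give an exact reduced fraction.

Answer: 243/100

Derivation:
Step 1: cell (1,2) = 6/5
Step 2: cell (1,2) = 243/100
Full grid after step 2:
  97/36 203/60 193/60 131/36
  487/240 89/50 243/100 557/240
  10/9 347/240 307/240 71/36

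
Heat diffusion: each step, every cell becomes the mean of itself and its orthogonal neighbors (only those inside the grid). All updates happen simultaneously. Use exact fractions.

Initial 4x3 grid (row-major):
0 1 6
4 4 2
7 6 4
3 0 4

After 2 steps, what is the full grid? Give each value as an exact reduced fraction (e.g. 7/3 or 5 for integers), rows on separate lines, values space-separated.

After step 1:
  5/3 11/4 3
  15/4 17/5 4
  5 21/5 4
  10/3 13/4 8/3
After step 2:
  49/18 649/240 13/4
  829/240 181/50 18/5
  977/240 397/100 223/60
  139/36 269/80 119/36

Answer: 49/18 649/240 13/4
829/240 181/50 18/5
977/240 397/100 223/60
139/36 269/80 119/36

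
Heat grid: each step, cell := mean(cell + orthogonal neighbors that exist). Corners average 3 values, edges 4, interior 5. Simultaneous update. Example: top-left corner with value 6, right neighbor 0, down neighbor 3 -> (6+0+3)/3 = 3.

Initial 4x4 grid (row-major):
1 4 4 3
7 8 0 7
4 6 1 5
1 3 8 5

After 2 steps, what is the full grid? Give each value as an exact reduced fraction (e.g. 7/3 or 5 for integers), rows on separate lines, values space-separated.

Answer: 53/12 4 47/12 67/18
37/8 453/100 39/10 203/48
497/120 112/25 423/100 73/16
35/9 949/240 75/16 59/12

Derivation:
After step 1:
  4 17/4 11/4 14/3
  5 5 4 15/4
  9/2 22/5 4 9/2
  8/3 9/2 17/4 6
After step 2:
  53/12 4 47/12 67/18
  37/8 453/100 39/10 203/48
  497/120 112/25 423/100 73/16
  35/9 949/240 75/16 59/12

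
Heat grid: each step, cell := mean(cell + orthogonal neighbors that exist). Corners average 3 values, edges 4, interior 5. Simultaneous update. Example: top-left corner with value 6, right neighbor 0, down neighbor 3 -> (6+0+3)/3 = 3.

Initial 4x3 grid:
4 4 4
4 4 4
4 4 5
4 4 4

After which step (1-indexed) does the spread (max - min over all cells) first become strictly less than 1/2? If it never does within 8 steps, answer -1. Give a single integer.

Step 1: max=13/3, min=4, spread=1/3
  -> spread < 1/2 first at step 1
Step 2: max=511/120, min=4, spread=31/120
Step 3: max=4531/1080, min=4, spread=211/1080
Step 4: max=448897/108000, min=7247/1800, spread=14077/108000
Step 5: max=4028407/972000, min=435683/108000, spread=5363/48600
Step 6: max=120380809/29160000, min=242869/60000, spread=93859/1166400
Step 7: max=7208674481/1749600000, min=394136467/97200000, spread=4568723/69984000
Step 8: max=431684435629/104976000000, min=11845618889/2916000000, spread=8387449/167961600

Answer: 1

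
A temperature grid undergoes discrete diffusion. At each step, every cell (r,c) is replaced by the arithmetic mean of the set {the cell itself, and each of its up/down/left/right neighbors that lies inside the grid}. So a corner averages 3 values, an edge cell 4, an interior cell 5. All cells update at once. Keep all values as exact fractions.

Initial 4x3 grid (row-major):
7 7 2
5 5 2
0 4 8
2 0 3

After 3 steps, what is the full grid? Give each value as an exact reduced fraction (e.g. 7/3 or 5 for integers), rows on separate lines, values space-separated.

Answer: 10601/2160 911/192 9751/2160
1519/360 343/80 757/180
1133/360 4069/1200 1343/360
5149/2160 8081/2880 7039/2160

Derivation:
After step 1:
  19/3 21/4 11/3
  17/4 23/5 17/4
  11/4 17/5 17/4
  2/3 9/4 11/3
After step 2:
  95/18 397/80 79/18
  269/60 87/20 503/120
  83/30 69/20 467/120
  17/9 599/240 61/18
After step 3:
  10601/2160 911/192 9751/2160
  1519/360 343/80 757/180
  1133/360 4069/1200 1343/360
  5149/2160 8081/2880 7039/2160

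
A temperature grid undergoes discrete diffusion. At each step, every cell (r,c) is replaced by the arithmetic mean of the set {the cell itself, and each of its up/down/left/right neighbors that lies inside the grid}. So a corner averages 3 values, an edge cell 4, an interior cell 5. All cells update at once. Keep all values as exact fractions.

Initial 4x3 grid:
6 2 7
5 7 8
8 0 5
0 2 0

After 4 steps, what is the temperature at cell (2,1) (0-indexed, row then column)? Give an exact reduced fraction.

Answer: 82811/22500

Derivation:
Step 1: cell (2,1) = 22/5
Step 2: cell (2,1) = 79/25
Step 3: cell (2,1) = 23839/6000
Step 4: cell (2,1) = 82811/22500
Full grid after step 4:
  83567/16200 736799/144000 344893/64800
  987371/216000 145573/30000 506123/108000
  848471/216000 82811/22500 423673/108000
  25111/8100 1360397/432000 196463/64800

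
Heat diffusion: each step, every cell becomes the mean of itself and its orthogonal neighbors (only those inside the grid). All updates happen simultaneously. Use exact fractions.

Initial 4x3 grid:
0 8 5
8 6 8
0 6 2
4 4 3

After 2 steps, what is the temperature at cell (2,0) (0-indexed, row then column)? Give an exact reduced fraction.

Answer: 107/30

Derivation:
Step 1: cell (2,0) = 9/2
Step 2: cell (2,0) = 107/30
Full grid after step 2:
  163/36 1457/240 17/3
  77/15 243/50 121/20
  107/30 243/50 83/20
  137/36 811/240 4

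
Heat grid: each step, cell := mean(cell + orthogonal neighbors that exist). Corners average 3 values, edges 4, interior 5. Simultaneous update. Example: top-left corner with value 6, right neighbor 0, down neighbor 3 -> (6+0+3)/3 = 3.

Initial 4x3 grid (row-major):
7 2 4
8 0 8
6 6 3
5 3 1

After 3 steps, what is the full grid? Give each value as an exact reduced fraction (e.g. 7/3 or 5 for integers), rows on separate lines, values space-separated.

Answer: 10663/2160 62413/14400 4649/1080
17357/3600 1742/375 28789/7200
2239/450 4157/1000 28949/7200
9661/2160 19901/4800 1919/540

Derivation:
After step 1:
  17/3 13/4 14/3
  21/4 24/5 15/4
  25/4 18/5 9/2
  14/3 15/4 7/3
After step 2:
  85/18 1103/240 35/9
  659/120 413/100 1063/240
  593/120 229/50 851/240
  44/9 287/80 127/36
After step 3:
  10663/2160 62413/14400 4649/1080
  17357/3600 1742/375 28789/7200
  2239/450 4157/1000 28949/7200
  9661/2160 19901/4800 1919/540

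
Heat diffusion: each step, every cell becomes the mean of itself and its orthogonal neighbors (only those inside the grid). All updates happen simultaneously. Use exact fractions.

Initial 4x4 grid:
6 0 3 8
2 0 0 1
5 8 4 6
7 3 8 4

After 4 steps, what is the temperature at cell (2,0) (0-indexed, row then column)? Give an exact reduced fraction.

Answer: 305777/72000

Derivation:
Step 1: cell (2,0) = 11/2
Step 2: cell (2,0) = 71/16
Step 3: cell (2,0) = 10859/2400
Step 4: cell (2,0) = 305777/72000
Full grid after step 4:
  188281/64800 78017/27000 26423/9000 11611/3600
  748291/216000 587551/180000 103289/30000 14023/4000
  305777/72000 12889/3000 247073/60000 154783/36000
  13343/2700 346807/72000 350951/72000 101111/21600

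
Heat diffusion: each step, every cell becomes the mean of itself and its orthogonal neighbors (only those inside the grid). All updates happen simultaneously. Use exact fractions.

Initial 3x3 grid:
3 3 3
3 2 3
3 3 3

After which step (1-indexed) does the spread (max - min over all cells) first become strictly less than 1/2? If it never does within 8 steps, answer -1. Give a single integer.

Step 1: max=3, min=11/4, spread=1/4
  -> spread < 1/2 first at step 1
Step 2: max=231/80, min=69/25, spread=51/400
Step 3: max=1033/360, min=13577/4800, spread=589/14400
Step 4: max=822919/288000, min=85057/30000, spread=31859/1440000
Step 5: max=5135279/1800000, min=49148393/17280000, spread=751427/86400000
Step 6: max=2955336871/1036800000, min=307365313/108000000, spread=23149331/5184000000
Step 7: max=18465068111/6480000000, min=177141345737/62208000000, spread=616540643/311040000000
Step 8: max=10633507991239/3732480000000, min=1107287546017/388800000000, spread=17737747379/18662400000000

Answer: 1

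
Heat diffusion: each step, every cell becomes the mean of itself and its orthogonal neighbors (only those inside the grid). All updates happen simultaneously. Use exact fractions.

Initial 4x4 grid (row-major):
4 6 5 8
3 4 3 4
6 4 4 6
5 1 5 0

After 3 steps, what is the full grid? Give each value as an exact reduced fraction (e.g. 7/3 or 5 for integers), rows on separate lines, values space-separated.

Answer: 481/108 32813/7200 35509/7200 271/54
30623/7200 6539/1500 1651/375 34039/7200
9949/2400 977/250 6043/1500 28207/7200
176/45 3053/800 25117/7200 1981/540

Derivation:
After step 1:
  13/3 19/4 11/2 17/3
  17/4 4 4 21/4
  9/2 19/5 22/5 7/2
  4 15/4 5/2 11/3
After step 2:
  40/9 223/48 239/48 197/36
  205/48 104/25 463/100 221/48
  331/80 409/100 91/25 1009/240
  49/12 281/80 859/240 29/9
After step 3:
  481/108 32813/7200 35509/7200 271/54
  30623/7200 6539/1500 1651/375 34039/7200
  9949/2400 977/250 6043/1500 28207/7200
  176/45 3053/800 25117/7200 1981/540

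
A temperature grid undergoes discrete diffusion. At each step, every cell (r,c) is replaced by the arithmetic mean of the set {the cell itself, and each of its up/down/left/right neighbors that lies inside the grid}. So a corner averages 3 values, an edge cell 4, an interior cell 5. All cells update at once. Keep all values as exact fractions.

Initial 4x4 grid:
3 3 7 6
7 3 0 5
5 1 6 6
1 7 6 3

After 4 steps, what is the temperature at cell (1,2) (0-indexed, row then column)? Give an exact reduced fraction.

Step 1: cell (1,2) = 21/5
Step 2: cell (1,2) = 381/100
Step 3: cell (1,2) = 8713/2000
Step 4: cell (1,2) = 50587/12000
Full grid after step 4:
  65621/16200 54407/13500 39259/9000 32227/7200
  211613/54000 23107/5625 50587/12000 36683/8000
  219827/54000 726893/180000 44433/10000 327739/72000
  10523/2592 927533/216000 106573/24000 51119/10800

Answer: 50587/12000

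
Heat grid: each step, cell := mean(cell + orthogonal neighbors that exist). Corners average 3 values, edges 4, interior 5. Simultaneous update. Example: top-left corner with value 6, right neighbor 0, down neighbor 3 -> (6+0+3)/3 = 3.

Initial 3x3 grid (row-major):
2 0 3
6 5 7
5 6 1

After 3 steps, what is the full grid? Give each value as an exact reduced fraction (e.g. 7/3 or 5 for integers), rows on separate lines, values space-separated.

After step 1:
  8/3 5/2 10/3
  9/2 24/5 4
  17/3 17/4 14/3
After step 2:
  29/9 133/40 59/18
  529/120 401/100 21/5
  173/36 1163/240 155/36
After step 3:
  493/135 2767/800 3889/1080
  29603/7200 24947/6000 2369/600
  10123/2160 64681/14400 9613/2160

Answer: 493/135 2767/800 3889/1080
29603/7200 24947/6000 2369/600
10123/2160 64681/14400 9613/2160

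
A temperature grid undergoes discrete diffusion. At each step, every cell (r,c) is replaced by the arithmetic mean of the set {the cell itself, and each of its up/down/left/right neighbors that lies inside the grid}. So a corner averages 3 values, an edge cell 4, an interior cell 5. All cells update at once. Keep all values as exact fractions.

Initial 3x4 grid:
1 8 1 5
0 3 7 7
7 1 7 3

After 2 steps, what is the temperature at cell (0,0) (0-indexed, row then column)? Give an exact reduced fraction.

Step 1: cell (0,0) = 3
Step 2: cell (0,0) = 3
Full grid after step 2:
  3 153/40 107/24 181/36
  733/240 193/50 481/100 41/8
  119/36 58/15 59/12 47/9

Answer: 3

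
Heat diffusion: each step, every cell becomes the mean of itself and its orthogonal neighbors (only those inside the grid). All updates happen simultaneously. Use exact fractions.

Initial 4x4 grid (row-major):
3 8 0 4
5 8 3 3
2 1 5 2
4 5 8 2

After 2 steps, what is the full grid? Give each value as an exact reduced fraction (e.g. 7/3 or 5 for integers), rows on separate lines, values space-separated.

Answer: 175/36 113/24 439/120 109/36
107/24 89/20 387/100 91/30
461/120 41/10 99/25 69/20
67/18 521/120 173/40 4

Derivation:
After step 1:
  16/3 19/4 15/4 7/3
  9/2 5 19/5 3
  3 21/5 19/5 3
  11/3 9/2 5 4
After step 2:
  175/36 113/24 439/120 109/36
  107/24 89/20 387/100 91/30
  461/120 41/10 99/25 69/20
  67/18 521/120 173/40 4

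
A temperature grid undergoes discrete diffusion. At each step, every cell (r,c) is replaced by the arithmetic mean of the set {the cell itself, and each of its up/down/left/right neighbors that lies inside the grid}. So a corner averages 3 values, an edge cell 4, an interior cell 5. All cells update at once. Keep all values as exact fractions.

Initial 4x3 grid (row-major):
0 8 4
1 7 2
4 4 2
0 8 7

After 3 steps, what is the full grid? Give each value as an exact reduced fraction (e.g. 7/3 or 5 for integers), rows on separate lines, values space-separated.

After step 1:
  3 19/4 14/3
  3 22/5 15/4
  9/4 5 15/4
  4 19/4 17/3
After step 2:
  43/12 1009/240 79/18
  253/80 209/50 497/120
  57/16 403/100 109/24
  11/3 233/48 85/18
After step 3:
  73/20 58883/14400 9169/2160
  8693/2400 11831/3000 15527/3600
  8653/2400 12701/3000 3923/900
  145/36 62183/14400 2033/432

Answer: 73/20 58883/14400 9169/2160
8693/2400 11831/3000 15527/3600
8653/2400 12701/3000 3923/900
145/36 62183/14400 2033/432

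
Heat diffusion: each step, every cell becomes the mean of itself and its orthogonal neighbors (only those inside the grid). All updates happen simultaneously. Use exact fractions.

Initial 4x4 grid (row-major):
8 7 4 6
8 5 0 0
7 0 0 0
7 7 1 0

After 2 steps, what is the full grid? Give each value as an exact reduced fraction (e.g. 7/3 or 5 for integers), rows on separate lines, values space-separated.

Answer: 62/9 263/48 923/240 109/36
145/24 113/25 47/20 199/120
233/40 69/20 39/25 61/120
65/12 331/80 377/240 7/9

Derivation:
After step 1:
  23/3 6 17/4 10/3
  7 4 9/5 3/2
  11/2 19/5 1/5 0
  7 15/4 2 1/3
After step 2:
  62/9 263/48 923/240 109/36
  145/24 113/25 47/20 199/120
  233/40 69/20 39/25 61/120
  65/12 331/80 377/240 7/9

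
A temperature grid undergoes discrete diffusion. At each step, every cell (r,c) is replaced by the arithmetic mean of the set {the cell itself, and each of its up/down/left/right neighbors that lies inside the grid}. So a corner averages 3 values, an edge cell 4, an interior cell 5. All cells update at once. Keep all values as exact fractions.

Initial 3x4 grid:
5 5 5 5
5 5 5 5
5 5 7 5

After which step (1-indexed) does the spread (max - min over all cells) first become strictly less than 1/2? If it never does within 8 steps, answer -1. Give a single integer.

Step 1: max=17/3, min=5, spread=2/3
Step 2: max=331/60, min=5, spread=31/60
Step 3: max=2911/540, min=5, spread=211/540
  -> spread < 1/2 first at step 3
Step 4: max=286897/54000, min=4547/900, spread=14077/54000
Step 5: max=2570407/486000, min=273683/54000, spread=5363/24300
Step 6: max=76640809/14580000, min=152869/30000, spread=93859/583200
Step 7: max=4584274481/874800000, min=248336467/48600000, spread=4568723/34992000
Step 8: max=274220435629/52488000000, min=7471618889/1458000000, spread=8387449/83980800

Answer: 3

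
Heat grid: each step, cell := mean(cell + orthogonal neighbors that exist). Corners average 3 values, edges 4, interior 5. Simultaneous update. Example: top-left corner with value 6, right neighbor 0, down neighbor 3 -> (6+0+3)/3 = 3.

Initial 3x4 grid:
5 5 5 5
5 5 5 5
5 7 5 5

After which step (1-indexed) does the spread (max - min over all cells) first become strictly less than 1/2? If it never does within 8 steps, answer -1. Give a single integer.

Answer: 3

Derivation:
Step 1: max=17/3, min=5, spread=2/3
Step 2: max=331/60, min=5, spread=31/60
Step 3: max=2911/540, min=5, spread=211/540
  -> spread < 1/2 first at step 3
Step 4: max=286897/54000, min=4547/900, spread=14077/54000
Step 5: max=2570407/486000, min=273683/54000, spread=5363/24300
Step 6: max=76640809/14580000, min=152869/30000, spread=93859/583200
Step 7: max=4584274481/874800000, min=248336467/48600000, spread=4568723/34992000
Step 8: max=274220435629/52488000000, min=7471618889/1458000000, spread=8387449/83980800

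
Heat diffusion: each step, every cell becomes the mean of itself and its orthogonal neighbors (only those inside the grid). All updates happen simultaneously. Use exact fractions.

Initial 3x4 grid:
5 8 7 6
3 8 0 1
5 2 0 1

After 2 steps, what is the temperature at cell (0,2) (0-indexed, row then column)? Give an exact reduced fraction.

Step 1: cell (0,2) = 21/4
Step 2: cell (0,2) = 1207/240
Full grid after step 2:
  211/36 1307/240 1207/240 143/36
  1087/240 117/25 77/25 79/30
  37/9 361/120 251/120 41/36

Answer: 1207/240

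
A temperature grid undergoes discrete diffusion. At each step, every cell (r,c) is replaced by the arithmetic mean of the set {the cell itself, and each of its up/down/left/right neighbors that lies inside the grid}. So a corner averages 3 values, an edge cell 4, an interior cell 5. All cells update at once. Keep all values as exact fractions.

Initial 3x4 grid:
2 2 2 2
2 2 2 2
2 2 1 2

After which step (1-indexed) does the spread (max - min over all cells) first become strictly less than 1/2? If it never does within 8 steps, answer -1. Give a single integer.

Step 1: max=2, min=5/3, spread=1/3
  -> spread < 1/2 first at step 1
Step 2: max=2, min=209/120, spread=31/120
Step 3: max=2, min=1949/1080, spread=211/1080
Step 4: max=3553/1800, min=199103/108000, spread=14077/108000
Step 5: max=212317/108000, min=1803593/972000, spread=5363/48600
Step 6: max=117131/60000, min=54579191/29160000, spread=93859/1166400
Step 7: max=189063533/97200000, min=3288925519/1749600000, spread=4568723/69984000
Step 8: max=5650381111/2916000000, min=198171564371/104976000000, spread=8387449/167961600

Answer: 1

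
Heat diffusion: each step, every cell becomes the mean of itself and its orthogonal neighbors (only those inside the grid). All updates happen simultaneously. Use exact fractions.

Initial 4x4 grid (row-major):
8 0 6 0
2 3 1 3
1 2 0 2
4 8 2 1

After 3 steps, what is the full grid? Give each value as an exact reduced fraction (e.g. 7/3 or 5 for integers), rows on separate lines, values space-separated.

Answer: 6551/2160 221/72 1423/600 107/45
4513/1440 15041/6000 599/250 47/25
21293/7200 8557/3000 12433/6000 883/450
3679/1080 21353/7200 18193/7200 4279/2160

Derivation:
After step 1:
  10/3 17/4 7/4 3
  7/2 8/5 13/5 3/2
  9/4 14/5 7/5 3/2
  13/3 4 11/4 5/3
After step 2:
  133/36 41/15 29/10 25/12
  641/240 59/20 177/100 43/20
  773/240 241/100 221/100 91/60
  127/36 833/240 589/240 71/36
After step 3:
  6551/2160 221/72 1423/600 107/45
  4513/1440 15041/6000 599/250 47/25
  21293/7200 8557/3000 12433/6000 883/450
  3679/1080 21353/7200 18193/7200 4279/2160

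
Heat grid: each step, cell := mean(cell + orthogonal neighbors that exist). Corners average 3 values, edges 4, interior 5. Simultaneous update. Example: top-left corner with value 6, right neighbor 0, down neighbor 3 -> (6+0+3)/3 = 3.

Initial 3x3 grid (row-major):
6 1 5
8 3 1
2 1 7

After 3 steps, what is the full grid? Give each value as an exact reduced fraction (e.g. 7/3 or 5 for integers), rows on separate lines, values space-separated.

Answer: 481/120 54151/14400 7103/2160
58151/14400 6979/2000 12169/3600
1001/270 51101/14400 2311/720

Derivation:
After step 1:
  5 15/4 7/3
  19/4 14/5 4
  11/3 13/4 3
After step 2:
  9/2 833/240 121/36
  973/240 371/100 91/30
  35/9 763/240 41/12
After step 3:
  481/120 54151/14400 7103/2160
  58151/14400 6979/2000 12169/3600
  1001/270 51101/14400 2311/720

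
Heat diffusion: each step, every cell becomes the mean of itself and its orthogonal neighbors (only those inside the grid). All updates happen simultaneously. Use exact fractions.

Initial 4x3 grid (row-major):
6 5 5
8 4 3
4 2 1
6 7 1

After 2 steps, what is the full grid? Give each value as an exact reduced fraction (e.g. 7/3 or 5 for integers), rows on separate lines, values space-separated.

After step 1:
  19/3 5 13/3
  11/2 22/5 13/4
  5 18/5 7/4
  17/3 4 3
After step 2:
  101/18 301/60 151/36
  637/120 87/20 103/30
  593/120 15/4 29/10
  44/9 61/15 35/12

Answer: 101/18 301/60 151/36
637/120 87/20 103/30
593/120 15/4 29/10
44/9 61/15 35/12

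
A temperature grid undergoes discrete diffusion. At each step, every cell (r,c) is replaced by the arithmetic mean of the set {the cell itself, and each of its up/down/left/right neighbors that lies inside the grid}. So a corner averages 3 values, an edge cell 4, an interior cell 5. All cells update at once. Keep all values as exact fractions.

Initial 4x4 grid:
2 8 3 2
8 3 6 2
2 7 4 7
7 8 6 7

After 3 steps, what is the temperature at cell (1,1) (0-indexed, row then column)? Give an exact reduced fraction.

Answer: 211/40

Derivation:
Step 1: cell (1,1) = 32/5
Step 2: cell (1,1) = 451/100
Step 3: cell (1,1) = 211/40
Full grid after step 3:
  1849/360 10831/2400 1277/288 506/135
  3937/800 211/40 1658/375 6499/1440
  41137/7200 7999/1500 16877/3000 36679/7200
  3097/540 44407/7200 42319/7200 1291/216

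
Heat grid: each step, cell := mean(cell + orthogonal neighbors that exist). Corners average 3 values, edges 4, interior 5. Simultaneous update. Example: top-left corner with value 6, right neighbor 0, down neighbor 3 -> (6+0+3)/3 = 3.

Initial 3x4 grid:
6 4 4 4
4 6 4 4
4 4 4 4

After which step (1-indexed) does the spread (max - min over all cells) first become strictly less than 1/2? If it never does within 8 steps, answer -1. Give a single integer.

Answer: 5

Derivation:
Step 1: max=5, min=4, spread=1
Step 2: max=44/9, min=4, spread=8/9
Step 3: max=16709/3600, min=813/200, spread=83/144
Step 4: max=149969/32400, min=14791/3600, spread=337/648
Step 5: max=8836021/1944000, min=999551/240000, spread=7396579/19440000
  -> spread < 1/2 first at step 5
Step 6: max=526862039/116640000, min=27143273/6480000, spread=61253/186624
Step 7: max=31343141401/6998400000, min=1641478057/388800000, spread=14372291/55987200
Step 8: max=1871350572059/419904000000, min=98947492163/23328000000, spread=144473141/671846400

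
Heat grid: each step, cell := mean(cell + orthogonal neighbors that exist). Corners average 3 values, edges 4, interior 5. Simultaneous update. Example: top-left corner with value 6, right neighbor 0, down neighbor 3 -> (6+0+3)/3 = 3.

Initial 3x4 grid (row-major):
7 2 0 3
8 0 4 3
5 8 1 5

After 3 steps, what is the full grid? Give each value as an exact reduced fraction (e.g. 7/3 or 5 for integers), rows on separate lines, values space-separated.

After step 1:
  17/3 9/4 9/4 2
  5 22/5 8/5 15/4
  7 7/2 9/2 3
After step 2:
  155/36 437/120 81/40 8/3
  331/60 67/20 33/10 207/80
  31/6 97/20 63/20 15/4
After step 3:
  4847/1080 1199/360 349/120 1747/720
  3301/720 2479/600 1153/400 2953/960
  233/45 991/240 301/80 253/80

Answer: 4847/1080 1199/360 349/120 1747/720
3301/720 2479/600 1153/400 2953/960
233/45 991/240 301/80 253/80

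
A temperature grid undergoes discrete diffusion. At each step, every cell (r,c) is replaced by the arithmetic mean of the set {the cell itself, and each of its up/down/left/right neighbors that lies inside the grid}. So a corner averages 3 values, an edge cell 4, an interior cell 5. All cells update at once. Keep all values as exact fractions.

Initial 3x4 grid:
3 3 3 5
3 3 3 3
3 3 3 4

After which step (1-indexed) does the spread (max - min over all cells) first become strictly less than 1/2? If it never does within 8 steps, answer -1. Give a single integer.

Step 1: max=15/4, min=3, spread=3/4
Step 2: max=131/36, min=3, spread=23/36
Step 3: max=1493/432, min=3, spread=197/432
  -> spread < 1/2 first at step 3
Step 4: max=88561/25920, min=871/288, spread=10171/25920
Step 5: max=5221547/1555200, min=4579/1500, spread=2370199/7776000
Step 6: max=310696633/93312000, min=3982369/1296000, spread=4793213/18662400
Step 7: max=18484067267/5598720000, min=120336743/38880000, spread=46223051/223948800
Step 8: max=1102836948553/335923200000, min=1209524027/388800000, spread=2312327569/13436928000

Answer: 3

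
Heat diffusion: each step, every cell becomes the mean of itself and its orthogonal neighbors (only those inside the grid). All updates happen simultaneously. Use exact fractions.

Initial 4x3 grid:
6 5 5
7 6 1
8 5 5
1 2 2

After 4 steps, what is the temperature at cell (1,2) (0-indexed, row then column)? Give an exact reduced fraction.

Answer: 94513/21600

Derivation:
Step 1: cell (1,2) = 17/4
Step 2: cell (1,2) = 479/120
Step 3: cell (1,2) = 199/45
Step 4: cell (1,2) = 94513/21600
Full grid after step 4:
  4717/864 434707/86400 12199/2592
  37321/7200 35269/7200 94513/21600
  102367/21600 30817/7200 3221/800
  10855/2592 340363/86400 1043/288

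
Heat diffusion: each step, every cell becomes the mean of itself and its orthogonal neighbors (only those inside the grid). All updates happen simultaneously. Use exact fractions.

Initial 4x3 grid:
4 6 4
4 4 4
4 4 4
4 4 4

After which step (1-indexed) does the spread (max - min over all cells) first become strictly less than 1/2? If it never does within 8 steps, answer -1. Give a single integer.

Answer: 3

Derivation:
Step 1: max=14/3, min=4, spread=2/3
Step 2: max=547/120, min=4, spread=67/120
Step 3: max=4757/1080, min=4, spread=437/1080
  -> spread < 1/2 first at step 3
Step 4: max=1885531/432000, min=2009/500, spread=29951/86400
Step 5: max=16767821/3888000, min=13658/3375, spread=206761/777600
Step 6: max=6676995571/1555200000, min=10965671/2700000, spread=14430763/62208000
Step 7: max=398355741689/93312000000, min=881652727/216000000, spread=139854109/746496000
Step 8: max=23817351890251/5598720000000, min=79611228977/19440000000, spread=7114543559/44789760000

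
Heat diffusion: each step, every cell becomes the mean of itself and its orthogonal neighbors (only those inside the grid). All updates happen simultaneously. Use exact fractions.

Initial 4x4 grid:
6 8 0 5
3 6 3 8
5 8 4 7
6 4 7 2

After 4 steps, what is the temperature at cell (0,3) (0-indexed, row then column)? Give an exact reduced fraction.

Answer: 39157/8100

Derivation:
Step 1: cell (0,3) = 13/3
Step 2: cell (0,3) = 169/36
Step 3: cell (0,3) = 2513/540
Step 4: cell (0,3) = 39157/8100
Full grid after step 4:
  166361/32400 546503/108000 519931/108000 39157/8100
  17914/3375 459599/90000 28492/5625 530701/108000
  15977/3000 80441/15000 462103/90000 560689/108000
  29369/5400 95407/18000 286967/54000 167617/32400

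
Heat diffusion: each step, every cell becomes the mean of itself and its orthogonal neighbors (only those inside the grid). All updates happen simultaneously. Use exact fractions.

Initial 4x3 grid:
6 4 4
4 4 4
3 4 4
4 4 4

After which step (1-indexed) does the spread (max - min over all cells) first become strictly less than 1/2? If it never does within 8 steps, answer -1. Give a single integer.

Step 1: max=14/3, min=11/3, spread=1
Step 2: max=161/36, min=137/36, spread=2/3
Step 3: max=931/216, min=2077/540, spread=167/360
  -> spread < 1/2 first at step 3
Step 4: max=274843/64800, min=63067/16200, spread=301/864
Step 5: max=16291157/3888000, min=1906399/486000, spread=69331/259200
Step 6: max=970076383/233280000, min=766365349/194400000, spread=252189821/1166400000
Step 7: max=57872394197/13996800000, min=46165774841/11664000000, spread=12367321939/69984000000
Step 8: max=3457794174223/839808000000, min=2779664628769/699840000000, spread=610983098501/4199040000000

Answer: 3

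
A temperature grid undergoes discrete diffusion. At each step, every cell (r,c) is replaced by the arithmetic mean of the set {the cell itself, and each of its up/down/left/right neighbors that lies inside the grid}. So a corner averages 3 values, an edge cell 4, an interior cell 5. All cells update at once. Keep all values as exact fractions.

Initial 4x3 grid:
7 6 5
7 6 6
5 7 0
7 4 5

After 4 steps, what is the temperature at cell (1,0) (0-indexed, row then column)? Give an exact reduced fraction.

Step 1: cell (1,0) = 25/4
Step 2: cell (1,0) = 1549/240
Step 3: cell (1,0) = 42913/7200
Step 4: cell (1,0) = 1290511/216000
Full grid after step 4:
  390703/64800 1266551/216000 353803/64800
  1290511/216000 496579/90000 1140511/216000
  1200911/216000 1912891/360000 345637/72000
  705511/129600 4293629/864000 205237/43200

Answer: 1290511/216000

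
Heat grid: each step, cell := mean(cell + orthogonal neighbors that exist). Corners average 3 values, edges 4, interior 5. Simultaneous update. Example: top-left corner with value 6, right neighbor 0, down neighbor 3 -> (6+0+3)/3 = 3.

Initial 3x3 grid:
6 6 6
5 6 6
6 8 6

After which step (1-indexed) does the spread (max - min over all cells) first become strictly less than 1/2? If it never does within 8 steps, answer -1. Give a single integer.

Step 1: max=20/3, min=17/3, spread=1
Step 2: max=257/40, min=209/36, spread=223/360
Step 3: max=6851/1080, min=12787/2160, spread=61/144
  -> spread < 1/2 first at step 3
Step 4: max=405907/64800, min=773489/129600, spread=511/1728
Step 5: max=24212279/3888000, min=46808683/7776000, spread=4309/20736
Step 6: max=1444714063/233280000, min=2821375001/466560000, spread=36295/248832
Step 7: max=86401155611/13996800000, min=169935689347/27993600000, spread=305773/2985984
Step 8: max=5170629952267/839808000000, min=10220512201409/1679616000000, spread=2575951/35831808

Answer: 3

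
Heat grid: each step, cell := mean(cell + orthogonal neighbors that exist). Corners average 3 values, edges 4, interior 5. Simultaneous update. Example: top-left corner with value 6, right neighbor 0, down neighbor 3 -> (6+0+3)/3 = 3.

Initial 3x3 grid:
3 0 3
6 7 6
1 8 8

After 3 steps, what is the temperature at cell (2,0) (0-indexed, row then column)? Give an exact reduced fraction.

Step 1: cell (2,0) = 5
Step 2: cell (2,0) = 61/12
Step 3: cell (2,0) = 3703/720
Full grid after step 3:
  463/120 19471/4800 3163/720
  21571/4800 14653/3000 18847/3600
  3703/720 20197/3600 1603/270

Answer: 3703/720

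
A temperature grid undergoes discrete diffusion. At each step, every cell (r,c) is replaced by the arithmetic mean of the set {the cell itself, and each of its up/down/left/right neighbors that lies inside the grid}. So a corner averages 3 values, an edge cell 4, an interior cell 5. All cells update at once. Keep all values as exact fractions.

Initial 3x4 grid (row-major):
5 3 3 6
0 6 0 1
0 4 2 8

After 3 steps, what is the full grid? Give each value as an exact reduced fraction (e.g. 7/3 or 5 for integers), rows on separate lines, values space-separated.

After step 1:
  8/3 17/4 3 10/3
  11/4 13/5 12/5 15/4
  4/3 3 7/2 11/3
After step 2:
  29/9 751/240 779/240 121/36
  187/80 3 61/20 263/80
  85/36 313/120 377/120 131/36
After step 3:
  391/135 907/288 4603/1440 1781/540
  2621/960 113/40 629/200 1067/320
  5261/2160 25/9 2239/720 7249/2160

Answer: 391/135 907/288 4603/1440 1781/540
2621/960 113/40 629/200 1067/320
5261/2160 25/9 2239/720 7249/2160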